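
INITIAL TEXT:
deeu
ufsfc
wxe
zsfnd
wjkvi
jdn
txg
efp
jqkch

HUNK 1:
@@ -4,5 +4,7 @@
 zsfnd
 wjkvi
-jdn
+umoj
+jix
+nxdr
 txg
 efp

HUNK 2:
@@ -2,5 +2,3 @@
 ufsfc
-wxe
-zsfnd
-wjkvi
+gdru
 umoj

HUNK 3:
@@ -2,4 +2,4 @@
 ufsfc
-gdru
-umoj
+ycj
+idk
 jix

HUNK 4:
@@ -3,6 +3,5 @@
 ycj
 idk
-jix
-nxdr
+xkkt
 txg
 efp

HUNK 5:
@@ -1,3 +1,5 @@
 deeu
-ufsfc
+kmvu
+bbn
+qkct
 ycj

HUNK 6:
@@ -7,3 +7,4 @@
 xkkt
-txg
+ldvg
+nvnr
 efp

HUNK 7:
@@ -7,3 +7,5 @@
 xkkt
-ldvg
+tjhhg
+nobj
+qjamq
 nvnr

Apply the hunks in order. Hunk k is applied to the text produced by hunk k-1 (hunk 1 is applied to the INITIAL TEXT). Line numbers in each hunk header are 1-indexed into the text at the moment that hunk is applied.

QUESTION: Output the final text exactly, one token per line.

Hunk 1: at line 4 remove [jdn] add [umoj,jix,nxdr] -> 11 lines: deeu ufsfc wxe zsfnd wjkvi umoj jix nxdr txg efp jqkch
Hunk 2: at line 2 remove [wxe,zsfnd,wjkvi] add [gdru] -> 9 lines: deeu ufsfc gdru umoj jix nxdr txg efp jqkch
Hunk 3: at line 2 remove [gdru,umoj] add [ycj,idk] -> 9 lines: deeu ufsfc ycj idk jix nxdr txg efp jqkch
Hunk 4: at line 3 remove [jix,nxdr] add [xkkt] -> 8 lines: deeu ufsfc ycj idk xkkt txg efp jqkch
Hunk 5: at line 1 remove [ufsfc] add [kmvu,bbn,qkct] -> 10 lines: deeu kmvu bbn qkct ycj idk xkkt txg efp jqkch
Hunk 6: at line 7 remove [txg] add [ldvg,nvnr] -> 11 lines: deeu kmvu bbn qkct ycj idk xkkt ldvg nvnr efp jqkch
Hunk 7: at line 7 remove [ldvg] add [tjhhg,nobj,qjamq] -> 13 lines: deeu kmvu bbn qkct ycj idk xkkt tjhhg nobj qjamq nvnr efp jqkch

Answer: deeu
kmvu
bbn
qkct
ycj
idk
xkkt
tjhhg
nobj
qjamq
nvnr
efp
jqkch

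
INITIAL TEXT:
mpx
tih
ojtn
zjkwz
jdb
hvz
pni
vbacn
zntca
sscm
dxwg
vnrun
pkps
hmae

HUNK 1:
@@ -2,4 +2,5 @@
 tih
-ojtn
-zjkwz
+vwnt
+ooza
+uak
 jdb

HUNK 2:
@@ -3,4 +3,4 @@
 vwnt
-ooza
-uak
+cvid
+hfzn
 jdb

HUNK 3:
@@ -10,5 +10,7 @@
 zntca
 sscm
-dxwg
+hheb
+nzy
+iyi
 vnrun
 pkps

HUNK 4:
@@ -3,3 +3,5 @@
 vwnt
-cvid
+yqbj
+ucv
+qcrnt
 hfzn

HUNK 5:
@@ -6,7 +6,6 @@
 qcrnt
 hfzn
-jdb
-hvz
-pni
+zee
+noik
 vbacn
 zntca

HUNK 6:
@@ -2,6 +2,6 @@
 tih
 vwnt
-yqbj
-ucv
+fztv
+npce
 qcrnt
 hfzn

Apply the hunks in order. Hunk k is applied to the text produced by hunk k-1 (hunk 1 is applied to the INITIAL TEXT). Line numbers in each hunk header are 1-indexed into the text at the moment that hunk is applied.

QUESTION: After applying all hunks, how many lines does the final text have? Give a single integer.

Answer: 18

Derivation:
Hunk 1: at line 2 remove [ojtn,zjkwz] add [vwnt,ooza,uak] -> 15 lines: mpx tih vwnt ooza uak jdb hvz pni vbacn zntca sscm dxwg vnrun pkps hmae
Hunk 2: at line 3 remove [ooza,uak] add [cvid,hfzn] -> 15 lines: mpx tih vwnt cvid hfzn jdb hvz pni vbacn zntca sscm dxwg vnrun pkps hmae
Hunk 3: at line 10 remove [dxwg] add [hheb,nzy,iyi] -> 17 lines: mpx tih vwnt cvid hfzn jdb hvz pni vbacn zntca sscm hheb nzy iyi vnrun pkps hmae
Hunk 4: at line 3 remove [cvid] add [yqbj,ucv,qcrnt] -> 19 lines: mpx tih vwnt yqbj ucv qcrnt hfzn jdb hvz pni vbacn zntca sscm hheb nzy iyi vnrun pkps hmae
Hunk 5: at line 6 remove [jdb,hvz,pni] add [zee,noik] -> 18 lines: mpx tih vwnt yqbj ucv qcrnt hfzn zee noik vbacn zntca sscm hheb nzy iyi vnrun pkps hmae
Hunk 6: at line 2 remove [yqbj,ucv] add [fztv,npce] -> 18 lines: mpx tih vwnt fztv npce qcrnt hfzn zee noik vbacn zntca sscm hheb nzy iyi vnrun pkps hmae
Final line count: 18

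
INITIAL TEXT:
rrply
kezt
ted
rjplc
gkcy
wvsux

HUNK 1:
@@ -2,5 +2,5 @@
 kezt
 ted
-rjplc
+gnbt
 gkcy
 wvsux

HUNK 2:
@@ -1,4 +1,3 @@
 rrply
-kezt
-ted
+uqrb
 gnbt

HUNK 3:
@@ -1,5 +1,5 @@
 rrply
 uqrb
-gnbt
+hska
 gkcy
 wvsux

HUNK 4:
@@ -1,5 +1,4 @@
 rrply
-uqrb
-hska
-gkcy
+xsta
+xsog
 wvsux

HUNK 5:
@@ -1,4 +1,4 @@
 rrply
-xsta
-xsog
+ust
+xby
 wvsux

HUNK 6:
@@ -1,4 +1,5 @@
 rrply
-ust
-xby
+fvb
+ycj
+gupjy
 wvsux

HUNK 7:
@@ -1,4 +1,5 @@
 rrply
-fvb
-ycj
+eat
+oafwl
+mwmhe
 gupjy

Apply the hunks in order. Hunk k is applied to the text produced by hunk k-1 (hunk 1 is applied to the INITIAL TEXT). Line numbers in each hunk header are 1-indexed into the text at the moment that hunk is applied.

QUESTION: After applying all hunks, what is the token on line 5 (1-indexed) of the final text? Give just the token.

Answer: gupjy

Derivation:
Hunk 1: at line 2 remove [rjplc] add [gnbt] -> 6 lines: rrply kezt ted gnbt gkcy wvsux
Hunk 2: at line 1 remove [kezt,ted] add [uqrb] -> 5 lines: rrply uqrb gnbt gkcy wvsux
Hunk 3: at line 1 remove [gnbt] add [hska] -> 5 lines: rrply uqrb hska gkcy wvsux
Hunk 4: at line 1 remove [uqrb,hska,gkcy] add [xsta,xsog] -> 4 lines: rrply xsta xsog wvsux
Hunk 5: at line 1 remove [xsta,xsog] add [ust,xby] -> 4 lines: rrply ust xby wvsux
Hunk 6: at line 1 remove [ust,xby] add [fvb,ycj,gupjy] -> 5 lines: rrply fvb ycj gupjy wvsux
Hunk 7: at line 1 remove [fvb,ycj] add [eat,oafwl,mwmhe] -> 6 lines: rrply eat oafwl mwmhe gupjy wvsux
Final line 5: gupjy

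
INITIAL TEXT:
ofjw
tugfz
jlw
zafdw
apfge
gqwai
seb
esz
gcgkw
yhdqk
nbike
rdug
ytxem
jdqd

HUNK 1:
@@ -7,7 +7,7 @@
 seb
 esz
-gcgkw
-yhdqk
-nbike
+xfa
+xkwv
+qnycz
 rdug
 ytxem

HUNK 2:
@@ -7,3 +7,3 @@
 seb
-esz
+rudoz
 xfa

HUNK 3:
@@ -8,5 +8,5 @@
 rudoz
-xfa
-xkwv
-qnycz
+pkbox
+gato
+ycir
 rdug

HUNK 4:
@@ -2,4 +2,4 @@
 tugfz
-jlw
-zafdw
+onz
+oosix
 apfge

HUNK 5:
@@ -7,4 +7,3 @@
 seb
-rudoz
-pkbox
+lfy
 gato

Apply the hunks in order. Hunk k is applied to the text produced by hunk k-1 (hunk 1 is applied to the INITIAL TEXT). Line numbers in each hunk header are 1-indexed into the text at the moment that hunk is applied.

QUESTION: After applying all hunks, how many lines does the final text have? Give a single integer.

Answer: 13

Derivation:
Hunk 1: at line 7 remove [gcgkw,yhdqk,nbike] add [xfa,xkwv,qnycz] -> 14 lines: ofjw tugfz jlw zafdw apfge gqwai seb esz xfa xkwv qnycz rdug ytxem jdqd
Hunk 2: at line 7 remove [esz] add [rudoz] -> 14 lines: ofjw tugfz jlw zafdw apfge gqwai seb rudoz xfa xkwv qnycz rdug ytxem jdqd
Hunk 3: at line 8 remove [xfa,xkwv,qnycz] add [pkbox,gato,ycir] -> 14 lines: ofjw tugfz jlw zafdw apfge gqwai seb rudoz pkbox gato ycir rdug ytxem jdqd
Hunk 4: at line 2 remove [jlw,zafdw] add [onz,oosix] -> 14 lines: ofjw tugfz onz oosix apfge gqwai seb rudoz pkbox gato ycir rdug ytxem jdqd
Hunk 5: at line 7 remove [rudoz,pkbox] add [lfy] -> 13 lines: ofjw tugfz onz oosix apfge gqwai seb lfy gato ycir rdug ytxem jdqd
Final line count: 13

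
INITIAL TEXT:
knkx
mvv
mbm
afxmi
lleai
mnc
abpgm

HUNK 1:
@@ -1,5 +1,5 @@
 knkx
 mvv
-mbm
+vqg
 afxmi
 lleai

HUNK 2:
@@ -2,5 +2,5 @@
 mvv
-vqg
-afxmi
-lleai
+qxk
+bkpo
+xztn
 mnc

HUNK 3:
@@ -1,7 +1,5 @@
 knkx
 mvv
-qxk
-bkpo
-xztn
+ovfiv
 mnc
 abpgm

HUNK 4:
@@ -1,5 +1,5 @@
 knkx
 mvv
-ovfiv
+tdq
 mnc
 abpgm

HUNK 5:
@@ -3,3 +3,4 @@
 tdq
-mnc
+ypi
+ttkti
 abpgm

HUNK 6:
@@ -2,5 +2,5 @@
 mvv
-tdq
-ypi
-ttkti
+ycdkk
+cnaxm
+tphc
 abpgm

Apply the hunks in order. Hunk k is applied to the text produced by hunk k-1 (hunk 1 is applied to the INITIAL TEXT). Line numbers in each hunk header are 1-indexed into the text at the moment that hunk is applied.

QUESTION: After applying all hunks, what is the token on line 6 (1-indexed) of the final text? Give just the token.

Answer: abpgm

Derivation:
Hunk 1: at line 1 remove [mbm] add [vqg] -> 7 lines: knkx mvv vqg afxmi lleai mnc abpgm
Hunk 2: at line 2 remove [vqg,afxmi,lleai] add [qxk,bkpo,xztn] -> 7 lines: knkx mvv qxk bkpo xztn mnc abpgm
Hunk 3: at line 1 remove [qxk,bkpo,xztn] add [ovfiv] -> 5 lines: knkx mvv ovfiv mnc abpgm
Hunk 4: at line 1 remove [ovfiv] add [tdq] -> 5 lines: knkx mvv tdq mnc abpgm
Hunk 5: at line 3 remove [mnc] add [ypi,ttkti] -> 6 lines: knkx mvv tdq ypi ttkti abpgm
Hunk 6: at line 2 remove [tdq,ypi,ttkti] add [ycdkk,cnaxm,tphc] -> 6 lines: knkx mvv ycdkk cnaxm tphc abpgm
Final line 6: abpgm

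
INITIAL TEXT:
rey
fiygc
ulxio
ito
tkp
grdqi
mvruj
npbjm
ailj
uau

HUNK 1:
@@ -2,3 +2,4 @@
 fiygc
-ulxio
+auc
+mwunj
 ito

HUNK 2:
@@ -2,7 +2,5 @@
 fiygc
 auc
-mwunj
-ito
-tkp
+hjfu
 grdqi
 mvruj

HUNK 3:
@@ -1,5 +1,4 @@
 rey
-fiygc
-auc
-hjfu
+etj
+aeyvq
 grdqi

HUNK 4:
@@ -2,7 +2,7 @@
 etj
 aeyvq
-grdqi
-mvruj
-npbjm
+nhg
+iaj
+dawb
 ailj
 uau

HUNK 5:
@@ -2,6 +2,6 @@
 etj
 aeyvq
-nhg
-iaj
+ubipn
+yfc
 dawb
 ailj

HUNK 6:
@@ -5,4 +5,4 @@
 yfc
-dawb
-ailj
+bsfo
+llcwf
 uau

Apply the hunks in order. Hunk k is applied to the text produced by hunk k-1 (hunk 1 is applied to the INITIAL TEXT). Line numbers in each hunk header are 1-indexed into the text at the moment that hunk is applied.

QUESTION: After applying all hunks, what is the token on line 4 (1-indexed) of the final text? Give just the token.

Answer: ubipn

Derivation:
Hunk 1: at line 2 remove [ulxio] add [auc,mwunj] -> 11 lines: rey fiygc auc mwunj ito tkp grdqi mvruj npbjm ailj uau
Hunk 2: at line 2 remove [mwunj,ito,tkp] add [hjfu] -> 9 lines: rey fiygc auc hjfu grdqi mvruj npbjm ailj uau
Hunk 3: at line 1 remove [fiygc,auc,hjfu] add [etj,aeyvq] -> 8 lines: rey etj aeyvq grdqi mvruj npbjm ailj uau
Hunk 4: at line 2 remove [grdqi,mvruj,npbjm] add [nhg,iaj,dawb] -> 8 lines: rey etj aeyvq nhg iaj dawb ailj uau
Hunk 5: at line 2 remove [nhg,iaj] add [ubipn,yfc] -> 8 lines: rey etj aeyvq ubipn yfc dawb ailj uau
Hunk 6: at line 5 remove [dawb,ailj] add [bsfo,llcwf] -> 8 lines: rey etj aeyvq ubipn yfc bsfo llcwf uau
Final line 4: ubipn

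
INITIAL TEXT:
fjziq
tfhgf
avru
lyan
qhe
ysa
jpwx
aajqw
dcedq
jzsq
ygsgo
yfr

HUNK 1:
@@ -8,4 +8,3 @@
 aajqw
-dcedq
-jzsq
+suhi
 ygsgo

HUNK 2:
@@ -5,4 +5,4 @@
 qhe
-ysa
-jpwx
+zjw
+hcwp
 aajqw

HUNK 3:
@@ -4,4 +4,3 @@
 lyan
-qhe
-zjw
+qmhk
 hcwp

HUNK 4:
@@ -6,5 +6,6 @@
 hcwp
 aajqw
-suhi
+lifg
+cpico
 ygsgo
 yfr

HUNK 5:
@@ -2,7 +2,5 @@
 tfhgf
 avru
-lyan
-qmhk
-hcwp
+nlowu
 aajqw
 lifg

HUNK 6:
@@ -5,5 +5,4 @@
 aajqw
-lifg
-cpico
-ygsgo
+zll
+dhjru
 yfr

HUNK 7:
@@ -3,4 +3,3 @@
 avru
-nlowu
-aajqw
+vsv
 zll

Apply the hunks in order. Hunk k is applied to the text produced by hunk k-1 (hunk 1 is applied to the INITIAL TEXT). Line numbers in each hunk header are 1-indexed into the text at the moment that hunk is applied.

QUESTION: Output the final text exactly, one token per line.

Hunk 1: at line 8 remove [dcedq,jzsq] add [suhi] -> 11 lines: fjziq tfhgf avru lyan qhe ysa jpwx aajqw suhi ygsgo yfr
Hunk 2: at line 5 remove [ysa,jpwx] add [zjw,hcwp] -> 11 lines: fjziq tfhgf avru lyan qhe zjw hcwp aajqw suhi ygsgo yfr
Hunk 3: at line 4 remove [qhe,zjw] add [qmhk] -> 10 lines: fjziq tfhgf avru lyan qmhk hcwp aajqw suhi ygsgo yfr
Hunk 4: at line 6 remove [suhi] add [lifg,cpico] -> 11 lines: fjziq tfhgf avru lyan qmhk hcwp aajqw lifg cpico ygsgo yfr
Hunk 5: at line 2 remove [lyan,qmhk,hcwp] add [nlowu] -> 9 lines: fjziq tfhgf avru nlowu aajqw lifg cpico ygsgo yfr
Hunk 6: at line 5 remove [lifg,cpico,ygsgo] add [zll,dhjru] -> 8 lines: fjziq tfhgf avru nlowu aajqw zll dhjru yfr
Hunk 7: at line 3 remove [nlowu,aajqw] add [vsv] -> 7 lines: fjziq tfhgf avru vsv zll dhjru yfr

Answer: fjziq
tfhgf
avru
vsv
zll
dhjru
yfr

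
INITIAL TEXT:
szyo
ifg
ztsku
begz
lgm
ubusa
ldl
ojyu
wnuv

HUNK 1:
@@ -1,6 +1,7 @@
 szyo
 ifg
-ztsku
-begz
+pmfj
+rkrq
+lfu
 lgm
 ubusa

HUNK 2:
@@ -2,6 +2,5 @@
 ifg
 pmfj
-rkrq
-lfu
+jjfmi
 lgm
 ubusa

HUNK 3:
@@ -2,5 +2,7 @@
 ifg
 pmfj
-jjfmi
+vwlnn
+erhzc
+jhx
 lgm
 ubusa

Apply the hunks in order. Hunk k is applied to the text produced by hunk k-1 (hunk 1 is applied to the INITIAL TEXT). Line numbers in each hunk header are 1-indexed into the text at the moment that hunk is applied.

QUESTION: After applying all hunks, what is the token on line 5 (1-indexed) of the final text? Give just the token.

Answer: erhzc

Derivation:
Hunk 1: at line 1 remove [ztsku,begz] add [pmfj,rkrq,lfu] -> 10 lines: szyo ifg pmfj rkrq lfu lgm ubusa ldl ojyu wnuv
Hunk 2: at line 2 remove [rkrq,lfu] add [jjfmi] -> 9 lines: szyo ifg pmfj jjfmi lgm ubusa ldl ojyu wnuv
Hunk 3: at line 2 remove [jjfmi] add [vwlnn,erhzc,jhx] -> 11 lines: szyo ifg pmfj vwlnn erhzc jhx lgm ubusa ldl ojyu wnuv
Final line 5: erhzc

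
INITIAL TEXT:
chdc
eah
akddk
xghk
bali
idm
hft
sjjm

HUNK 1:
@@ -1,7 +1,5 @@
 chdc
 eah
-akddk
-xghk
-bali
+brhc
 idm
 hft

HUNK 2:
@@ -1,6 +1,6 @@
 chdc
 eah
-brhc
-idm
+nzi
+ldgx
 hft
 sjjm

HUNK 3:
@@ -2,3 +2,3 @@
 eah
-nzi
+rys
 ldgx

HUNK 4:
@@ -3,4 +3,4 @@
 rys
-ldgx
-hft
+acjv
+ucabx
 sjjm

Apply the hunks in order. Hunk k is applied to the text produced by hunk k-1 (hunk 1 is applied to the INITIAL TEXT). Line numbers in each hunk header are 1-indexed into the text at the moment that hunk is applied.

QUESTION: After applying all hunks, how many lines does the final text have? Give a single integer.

Hunk 1: at line 1 remove [akddk,xghk,bali] add [brhc] -> 6 lines: chdc eah brhc idm hft sjjm
Hunk 2: at line 1 remove [brhc,idm] add [nzi,ldgx] -> 6 lines: chdc eah nzi ldgx hft sjjm
Hunk 3: at line 2 remove [nzi] add [rys] -> 6 lines: chdc eah rys ldgx hft sjjm
Hunk 4: at line 3 remove [ldgx,hft] add [acjv,ucabx] -> 6 lines: chdc eah rys acjv ucabx sjjm
Final line count: 6

Answer: 6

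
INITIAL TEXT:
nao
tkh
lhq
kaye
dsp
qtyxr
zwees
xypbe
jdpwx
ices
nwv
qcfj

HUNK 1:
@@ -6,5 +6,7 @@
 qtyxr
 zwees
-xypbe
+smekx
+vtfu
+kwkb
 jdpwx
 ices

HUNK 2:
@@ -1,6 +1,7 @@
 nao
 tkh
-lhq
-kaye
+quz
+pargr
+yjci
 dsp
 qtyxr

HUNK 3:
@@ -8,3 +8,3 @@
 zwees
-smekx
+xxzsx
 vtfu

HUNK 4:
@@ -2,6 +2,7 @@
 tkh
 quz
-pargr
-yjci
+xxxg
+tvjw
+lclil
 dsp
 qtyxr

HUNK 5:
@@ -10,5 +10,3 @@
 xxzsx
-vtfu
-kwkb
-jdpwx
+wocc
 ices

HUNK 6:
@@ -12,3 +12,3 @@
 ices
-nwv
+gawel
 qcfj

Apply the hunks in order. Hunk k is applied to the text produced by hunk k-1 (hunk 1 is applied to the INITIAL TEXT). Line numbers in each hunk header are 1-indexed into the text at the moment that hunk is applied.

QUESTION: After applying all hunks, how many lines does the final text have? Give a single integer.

Hunk 1: at line 6 remove [xypbe] add [smekx,vtfu,kwkb] -> 14 lines: nao tkh lhq kaye dsp qtyxr zwees smekx vtfu kwkb jdpwx ices nwv qcfj
Hunk 2: at line 1 remove [lhq,kaye] add [quz,pargr,yjci] -> 15 lines: nao tkh quz pargr yjci dsp qtyxr zwees smekx vtfu kwkb jdpwx ices nwv qcfj
Hunk 3: at line 8 remove [smekx] add [xxzsx] -> 15 lines: nao tkh quz pargr yjci dsp qtyxr zwees xxzsx vtfu kwkb jdpwx ices nwv qcfj
Hunk 4: at line 2 remove [pargr,yjci] add [xxxg,tvjw,lclil] -> 16 lines: nao tkh quz xxxg tvjw lclil dsp qtyxr zwees xxzsx vtfu kwkb jdpwx ices nwv qcfj
Hunk 5: at line 10 remove [vtfu,kwkb,jdpwx] add [wocc] -> 14 lines: nao tkh quz xxxg tvjw lclil dsp qtyxr zwees xxzsx wocc ices nwv qcfj
Hunk 6: at line 12 remove [nwv] add [gawel] -> 14 lines: nao tkh quz xxxg tvjw lclil dsp qtyxr zwees xxzsx wocc ices gawel qcfj
Final line count: 14

Answer: 14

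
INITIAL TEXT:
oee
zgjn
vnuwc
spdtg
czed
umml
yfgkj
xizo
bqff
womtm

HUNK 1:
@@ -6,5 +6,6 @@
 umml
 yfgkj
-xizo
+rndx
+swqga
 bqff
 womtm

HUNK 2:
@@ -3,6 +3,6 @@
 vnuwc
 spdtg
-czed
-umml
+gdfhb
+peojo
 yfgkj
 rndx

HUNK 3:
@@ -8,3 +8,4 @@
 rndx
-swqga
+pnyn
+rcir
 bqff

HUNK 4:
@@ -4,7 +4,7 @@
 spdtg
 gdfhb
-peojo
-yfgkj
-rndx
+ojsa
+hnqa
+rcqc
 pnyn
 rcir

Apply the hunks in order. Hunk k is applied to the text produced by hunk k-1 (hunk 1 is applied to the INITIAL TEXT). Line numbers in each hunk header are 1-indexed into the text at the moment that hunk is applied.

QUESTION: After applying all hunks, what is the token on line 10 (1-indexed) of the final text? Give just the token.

Hunk 1: at line 6 remove [xizo] add [rndx,swqga] -> 11 lines: oee zgjn vnuwc spdtg czed umml yfgkj rndx swqga bqff womtm
Hunk 2: at line 3 remove [czed,umml] add [gdfhb,peojo] -> 11 lines: oee zgjn vnuwc spdtg gdfhb peojo yfgkj rndx swqga bqff womtm
Hunk 3: at line 8 remove [swqga] add [pnyn,rcir] -> 12 lines: oee zgjn vnuwc spdtg gdfhb peojo yfgkj rndx pnyn rcir bqff womtm
Hunk 4: at line 4 remove [peojo,yfgkj,rndx] add [ojsa,hnqa,rcqc] -> 12 lines: oee zgjn vnuwc spdtg gdfhb ojsa hnqa rcqc pnyn rcir bqff womtm
Final line 10: rcir

Answer: rcir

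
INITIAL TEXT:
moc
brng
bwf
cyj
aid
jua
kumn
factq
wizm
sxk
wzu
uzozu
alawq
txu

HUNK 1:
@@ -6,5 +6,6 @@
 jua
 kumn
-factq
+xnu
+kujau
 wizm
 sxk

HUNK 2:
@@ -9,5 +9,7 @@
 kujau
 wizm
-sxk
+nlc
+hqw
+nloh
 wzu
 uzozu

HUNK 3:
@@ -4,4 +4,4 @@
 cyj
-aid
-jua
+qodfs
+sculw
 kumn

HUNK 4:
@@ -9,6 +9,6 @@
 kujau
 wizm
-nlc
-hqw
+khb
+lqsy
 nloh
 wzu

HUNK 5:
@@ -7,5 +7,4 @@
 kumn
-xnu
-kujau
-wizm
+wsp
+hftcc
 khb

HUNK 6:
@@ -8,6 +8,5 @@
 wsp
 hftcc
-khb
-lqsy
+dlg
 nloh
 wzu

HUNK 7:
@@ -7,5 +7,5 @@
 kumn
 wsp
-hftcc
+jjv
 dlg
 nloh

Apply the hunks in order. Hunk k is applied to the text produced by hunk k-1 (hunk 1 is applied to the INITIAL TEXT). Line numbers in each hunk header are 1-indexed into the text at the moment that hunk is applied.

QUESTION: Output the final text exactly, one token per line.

Answer: moc
brng
bwf
cyj
qodfs
sculw
kumn
wsp
jjv
dlg
nloh
wzu
uzozu
alawq
txu

Derivation:
Hunk 1: at line 6 remove [factq] add [xnu,kujau] -> 15 lines: moc brng bwf cyj aid jua kumn xnu kujau wizm sxk wzu uzozu alawq txu
Hunk 2: at line 9 remove [sxk] add [nlc,hqw,nloh] -> 17 lines: moc brng bwf cyj aid jua kumn xnu kujau wizm nlc hqw nloh wzu uzozu alawq txu
Hunk 3: at line 4 remove [aid,jua] add [qodfs,sculw] -> 17 lines: moc brng bwf cyj qodfs sculw kumn xnu kujau wizm nlc hqw nloh wzu uzozu alawq txu
Hunk 4: at line 9 remove [nlc,hqw] add [khb,lqsy] -> 17 lines: moc brng bwf cyj qodfs sculw kumn xnu kujau wizm khb lqsy nloh wzu uzozu alawq txu
Hunk 5: at line 7 remove [xnu,kujau,wizm] add [wsp,hftcc] -> 16 lines: moc brng bwf cyj qodfs sculw kumn wsp hftcc khb lqsy nloh wzu uzozu alawq txu
Hunk 6: at line 8 remove [khb,lqsy] add [dlg] -> 15 lines: moc brng bwf cyj qodfs sculw kumn wsp hftcc dlg nloh wzu uzozu alawq txu
Hunk 7: at line 7 remove [hftcc] add [jjv] -> 15 lines: moc brng bwf cyj qodfs sculw kumn wsp jjv dlg nloh wzu uzozu alawq txu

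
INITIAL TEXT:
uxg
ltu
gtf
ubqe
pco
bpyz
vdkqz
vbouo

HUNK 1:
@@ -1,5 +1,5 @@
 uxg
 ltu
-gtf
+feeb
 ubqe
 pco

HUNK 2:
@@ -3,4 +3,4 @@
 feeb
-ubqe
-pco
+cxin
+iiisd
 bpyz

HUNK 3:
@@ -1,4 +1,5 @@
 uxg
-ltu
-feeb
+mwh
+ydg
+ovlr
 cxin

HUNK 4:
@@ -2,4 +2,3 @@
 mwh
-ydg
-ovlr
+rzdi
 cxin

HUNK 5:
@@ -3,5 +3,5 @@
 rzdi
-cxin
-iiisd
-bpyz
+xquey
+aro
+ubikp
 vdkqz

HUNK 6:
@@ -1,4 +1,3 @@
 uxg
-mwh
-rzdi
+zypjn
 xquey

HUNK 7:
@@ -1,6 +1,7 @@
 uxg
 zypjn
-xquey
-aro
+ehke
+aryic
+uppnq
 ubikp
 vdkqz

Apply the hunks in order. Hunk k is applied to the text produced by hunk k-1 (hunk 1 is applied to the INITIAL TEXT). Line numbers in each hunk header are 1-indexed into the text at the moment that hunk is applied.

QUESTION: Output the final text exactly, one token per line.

Answer: uxg
zypjn
ehke
aryic
uppnq
ubikp
vdkqz
vbouo

Derivation:
Hunk 1: at line 1 remove [gtf] add [feeb] -> 8 lines: uxg ltu feeb ubqe pco bpyz vdkqz vbouo
Hunk 2: at line 3 remove [ubqe,pco] add [cxin,iiisd] -> 8 lines: uxg ltu feeb cxin iiisd bpyz vdkqz vbouo
Hunk 3: at line 1 remove [ltu,feeb] add [mwh,ydg,ovlr] -> 9 lines: uxg mwh ydg ovlr cxin iiisd bpyz vdkqz vbouo
Hunk 4: at line 2 remove [ydg,ovlr] add [rzdi] -> 8 lines: uxg mwh rzdi cxin iiisd bpyz vdkqz vbouo
Hunk 5: at line 3 remove [cxin,iiisd,bpyz] add [xquey,aro,ubikp] -> 8 lines: uxg mwh rzdi xquey aro ubikp vdkqz vbouo
Hunk 6: at line 1 remove [mwh,rzdi] add [zypjn] -> 7 lines: uxg zypjn xquey aro ubikp vdkqz vbouo
Hunk 7: at line 1 remove [xquey,aro] add [ehke,aryic,uppnq] -> 8 lines: uxg zypjn ehke aryic uppnq ubikp vdkqz vbouo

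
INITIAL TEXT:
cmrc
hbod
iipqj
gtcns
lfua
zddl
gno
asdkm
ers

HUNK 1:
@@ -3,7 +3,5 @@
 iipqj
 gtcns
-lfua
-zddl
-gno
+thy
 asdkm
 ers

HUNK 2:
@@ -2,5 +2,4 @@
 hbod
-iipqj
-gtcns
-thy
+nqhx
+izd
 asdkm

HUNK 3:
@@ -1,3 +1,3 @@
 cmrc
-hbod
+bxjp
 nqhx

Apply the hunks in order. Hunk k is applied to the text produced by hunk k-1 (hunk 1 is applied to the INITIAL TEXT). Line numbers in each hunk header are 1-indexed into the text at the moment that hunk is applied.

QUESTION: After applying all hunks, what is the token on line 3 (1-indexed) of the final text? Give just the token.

Answer: nqhx

Derivation:
Hunk 1: at line 3 remove [lfua,zddl,gno] add [thy] -> 7 lines: cmrc hbod iipqj gtcns thy asdkm ers
Hunk 2: at line 2 remove [iipqj,gtcns,thy] add [nqhx,izd] -> 6 lines: cmrc hbod nqhx izd asdkm ers
Hunk 3: at line 1 remove [hbod] add [bxjp] -> 6 lines: cmrc bxjp nqhx izd asdkm ers
Final line 3: nqhx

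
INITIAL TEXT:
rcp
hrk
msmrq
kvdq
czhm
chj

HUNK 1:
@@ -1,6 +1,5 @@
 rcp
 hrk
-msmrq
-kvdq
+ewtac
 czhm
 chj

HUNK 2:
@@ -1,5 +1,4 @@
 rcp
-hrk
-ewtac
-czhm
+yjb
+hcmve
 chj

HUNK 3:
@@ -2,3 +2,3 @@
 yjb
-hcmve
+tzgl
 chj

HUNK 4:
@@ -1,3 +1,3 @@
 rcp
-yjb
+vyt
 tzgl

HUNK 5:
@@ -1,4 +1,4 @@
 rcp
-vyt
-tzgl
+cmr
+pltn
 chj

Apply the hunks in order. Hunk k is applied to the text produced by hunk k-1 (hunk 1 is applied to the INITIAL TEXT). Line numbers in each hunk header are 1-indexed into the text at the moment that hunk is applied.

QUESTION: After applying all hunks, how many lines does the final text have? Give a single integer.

Hunk 1: at line 1 remove [msmrq,kvdq] add [ewtac] -> 5 lines: rcp hrk ewtac czhm chj
Hunk 2: at line 1 remove [hrk,ewtac,czhm] add [yjb,hcmve] -> 4 lines: rcp yjb hcmve chj
Hunk 3: at line 2 remove [hcmve] add [tzgl] -> 4 lines: rcp yjb tzgl chj
Hunk 4: at line 1 remove [yjb] add [vyt] -> 4 lines: rcp vyt tzgl chj
Hunk 5: at line 1 remove [vyt,tzgl] add [cmr,pltn] -> 4 lines: rcp cmr pltn chj
Final line count: 4

Answer: 4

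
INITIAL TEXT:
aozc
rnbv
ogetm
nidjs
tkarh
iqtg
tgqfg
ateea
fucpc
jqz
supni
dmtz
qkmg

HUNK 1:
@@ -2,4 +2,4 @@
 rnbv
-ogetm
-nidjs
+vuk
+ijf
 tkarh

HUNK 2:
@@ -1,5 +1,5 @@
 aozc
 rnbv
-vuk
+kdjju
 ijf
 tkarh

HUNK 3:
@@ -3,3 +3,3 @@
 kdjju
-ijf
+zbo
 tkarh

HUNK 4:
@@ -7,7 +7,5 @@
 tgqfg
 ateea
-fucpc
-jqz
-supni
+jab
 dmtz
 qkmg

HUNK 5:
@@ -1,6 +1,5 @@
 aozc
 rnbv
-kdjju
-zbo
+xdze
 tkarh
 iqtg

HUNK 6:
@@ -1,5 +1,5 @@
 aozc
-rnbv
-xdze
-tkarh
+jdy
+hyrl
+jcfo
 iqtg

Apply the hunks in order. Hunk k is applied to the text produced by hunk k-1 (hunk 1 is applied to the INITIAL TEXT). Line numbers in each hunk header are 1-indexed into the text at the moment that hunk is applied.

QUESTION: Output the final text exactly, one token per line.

Answer: aozc
jdy
hyrl
jcfo
iqtg
tgqfg
ateea
jab
dmtz
qkmg

Derivation:
Hunk 1: at line 2 remove [ogetm,nidjs] add [vuk,ijf] -> 13 lines: aozc rnbv vuk ijf tkarh iqtg tgqfg ateea fucpc jqz supni dmtz qkmg
Hunk 2: at line 1 remove [vuk] add [kdjju] -> 13 lines: aozc rnbv kdjju ijf tkarh iqtg tgqfg ateea fucpc jqz supni dmtz qkmg
Hunk 3: at line 3 remove [ijf] add [zbo] -> 13 lines: aozc rnbv kdjju zbo tkarh iqtg tgqfg ateea fucpc jqz supni dmtz qkmg
Hunk 4: at line 7 remove [fucpc,jqz,supni] add [jab] -> 11 lines: aozc rnbv kdjju zbo tkarh iqtg tgqfg ateea jab dmtz qkmg
Hunk 5: at line 1 remove [kdjju,zbo] add [xdze] -> 10 lines: aozc rnbv xdze tkarh iqtg tgqfg ateea jab dmtz qkmg
Hunk 6: at line 1 remove [rnbv,xdze,tkarh] add [jdy,hyrl,jcfo] -> 10 lines: aozc jdy hyrl jcfo iqtg tgqfg ateea jab dmtz qkmg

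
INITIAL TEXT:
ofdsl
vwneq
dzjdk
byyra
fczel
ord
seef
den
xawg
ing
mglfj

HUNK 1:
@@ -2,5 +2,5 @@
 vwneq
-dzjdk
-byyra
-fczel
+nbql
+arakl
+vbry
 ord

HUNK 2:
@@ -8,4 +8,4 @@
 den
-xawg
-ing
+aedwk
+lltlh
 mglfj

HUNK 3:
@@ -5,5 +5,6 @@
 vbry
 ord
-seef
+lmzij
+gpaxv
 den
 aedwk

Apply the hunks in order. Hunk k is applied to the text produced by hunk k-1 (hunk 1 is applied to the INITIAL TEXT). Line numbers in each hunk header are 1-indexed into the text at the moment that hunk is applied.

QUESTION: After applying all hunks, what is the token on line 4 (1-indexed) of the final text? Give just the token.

Answer: arakl

Derivation:
Hunk 1: at line 2 remove [dzjdk,byyra,fczel] add [nbql,arakl,vbry] -> 11 lines: ofdsl vwneq nbql arakl vbry ord seef den xawg ing mglfj
Hunk 2: at line 8 remove [xawg,ing] add [aedwk,lltlh] -> 11 lines: ofdsl vwneq nbql arakl vbry ord seef den aedwk lltlh mglfj
Hunk 3: at line 5 remove [seef] add [lmzij,gpaxv] -> 12 lines: ofdsl vwneq nbql arakl vbry ord lmzij gpaxv den aedwk lltlh mglfj
Final line 4: arakl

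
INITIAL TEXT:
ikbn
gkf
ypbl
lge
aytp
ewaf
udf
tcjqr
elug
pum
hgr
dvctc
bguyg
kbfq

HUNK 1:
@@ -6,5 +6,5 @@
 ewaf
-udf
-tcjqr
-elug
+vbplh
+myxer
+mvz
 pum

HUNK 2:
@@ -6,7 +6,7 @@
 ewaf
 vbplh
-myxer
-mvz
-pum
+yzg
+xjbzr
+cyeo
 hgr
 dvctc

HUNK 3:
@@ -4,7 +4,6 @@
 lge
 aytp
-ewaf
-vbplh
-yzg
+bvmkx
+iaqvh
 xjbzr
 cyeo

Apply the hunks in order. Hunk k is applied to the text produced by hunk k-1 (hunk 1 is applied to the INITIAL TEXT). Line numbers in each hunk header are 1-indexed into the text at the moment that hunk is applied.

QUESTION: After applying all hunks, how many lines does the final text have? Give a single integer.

Answer: 13

Derivation:
Hunk 1: at line 6 remove [udf,tcjqr,elug] add [vbplh,myxer,mvz] -> 14 lines: ikbn gkf ypbl lge aytp ewaf vbplh myxer mvz pum hgr dvctc bguyg kbfq
Hunk 2: at line 6 remove [myxer,mvz,pum] add [yzg,xjbzr,cyeo] -> 14 lines: ikbn gkf ypbl lge aytp ewaf vbplh yzg xjbzr cyeo hgr dvctc bguyg kbfq
Hunk 3: at line 4 remove [ewaf,vbplh,yzg] add [bvmkx,iaqvh] -> 13 lines: ikbn gkf ypbl lge aytp bvmkx iaqvh xjbzr cyeo hgr dvctc bguyg kbfq
Final line count: 13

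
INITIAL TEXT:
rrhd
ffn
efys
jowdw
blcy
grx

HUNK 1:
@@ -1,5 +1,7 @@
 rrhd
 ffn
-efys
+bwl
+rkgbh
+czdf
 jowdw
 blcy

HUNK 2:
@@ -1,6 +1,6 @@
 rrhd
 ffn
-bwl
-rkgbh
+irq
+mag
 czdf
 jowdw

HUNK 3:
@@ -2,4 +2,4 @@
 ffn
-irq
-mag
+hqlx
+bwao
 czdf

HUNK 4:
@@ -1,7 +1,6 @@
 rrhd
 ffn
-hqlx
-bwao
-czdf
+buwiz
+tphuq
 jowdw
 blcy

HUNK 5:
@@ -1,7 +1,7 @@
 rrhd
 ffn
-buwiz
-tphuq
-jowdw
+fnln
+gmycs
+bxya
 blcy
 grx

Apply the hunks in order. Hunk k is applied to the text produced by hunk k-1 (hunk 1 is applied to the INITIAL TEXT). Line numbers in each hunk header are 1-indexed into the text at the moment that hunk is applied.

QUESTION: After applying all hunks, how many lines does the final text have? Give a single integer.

Answer: 7

Derivation:
Hunk 1: at line 1 remove [efys] add [bwl,rkgbh,czdf] -> 8 lines: rrhd ffn bwl rkgbh czdf jowdw blcy grx
Hunk 2: at line 1 remove [bwl,rkgbh] add [irq,mag] -> 8 lines: rrhd ffn irq mag czdf jowdw blcy grx
Hunk 3: at line 2 remove [irq,mag] add [hqlx,bwao] -> 8 lines: rrhd ffn hqlx bwao czdf jowdw blcy grx
Hunk 4: at line 1 remove [hqlx,bwao,czdf] add [buwiz,tphuq] -> 7 lines: rrhd ffn buwiz tphuq jowdw blcy grx
Hunk 5: at line 1 remove [buwiz,tphuq,jowdw] add [fnln,gmycs,bxya] -> 7 lines: rrhd ffn fnln gmycs bxya blcy grx
Final line count: 7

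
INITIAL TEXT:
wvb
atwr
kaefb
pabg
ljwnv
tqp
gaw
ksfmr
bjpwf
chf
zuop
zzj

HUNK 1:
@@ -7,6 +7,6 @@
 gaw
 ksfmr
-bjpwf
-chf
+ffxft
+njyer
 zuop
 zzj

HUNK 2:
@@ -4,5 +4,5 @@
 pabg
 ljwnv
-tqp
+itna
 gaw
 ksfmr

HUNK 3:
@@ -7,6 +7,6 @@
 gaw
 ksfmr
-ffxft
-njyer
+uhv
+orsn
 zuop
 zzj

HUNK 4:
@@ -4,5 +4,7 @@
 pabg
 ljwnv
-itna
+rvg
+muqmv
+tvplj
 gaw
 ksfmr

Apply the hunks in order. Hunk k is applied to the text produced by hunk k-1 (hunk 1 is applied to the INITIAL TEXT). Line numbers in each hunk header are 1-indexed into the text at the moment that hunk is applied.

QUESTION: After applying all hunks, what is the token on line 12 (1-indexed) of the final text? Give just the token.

Answer: orsn

Derivation:
Hunk 1: at line 7 remove [bjpwf,chf] add [ffxft,njyer] -> 12 lines: wvb atwr kaefb pabg ljwnv tqp gaw ksfmr ffxft njyer zuop zzj
Hunk 2: at line 4 remove [tqp] add [itna] -> 12 lines: wvb atwr kaefb pabg ljwnv itna gaw ksfmr ffxft njyer zuop zzj
Hunk 3: at line 7 remove [ffxft,njyer] add [uhv,orsn] -> 12 lines: wvb atwr kaefb pabg ljwnv itna gaw ksfmr uhv orsn zuop zzj
Hunk 4: at line 4 remove [itna] add [rvg,muqmv,tvplj] -> 14 lines: wvb atwr kaefb pabg ljwnv rvg muqmv tvplj gaw ksfmr uhv orsn zuop zzj
Final line 12: orsn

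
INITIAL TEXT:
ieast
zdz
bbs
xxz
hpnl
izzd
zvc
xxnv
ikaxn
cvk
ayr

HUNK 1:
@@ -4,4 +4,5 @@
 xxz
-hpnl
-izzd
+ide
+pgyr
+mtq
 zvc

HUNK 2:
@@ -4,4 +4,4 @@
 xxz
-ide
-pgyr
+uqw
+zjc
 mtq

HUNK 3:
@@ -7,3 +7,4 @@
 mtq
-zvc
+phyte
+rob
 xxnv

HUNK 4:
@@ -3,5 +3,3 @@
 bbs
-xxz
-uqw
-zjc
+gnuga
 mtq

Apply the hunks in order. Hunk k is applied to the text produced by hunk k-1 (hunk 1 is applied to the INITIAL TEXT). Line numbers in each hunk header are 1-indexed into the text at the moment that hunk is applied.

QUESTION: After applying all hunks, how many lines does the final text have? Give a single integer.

Answer: 11

Derivation:
Hunk 1: at line 4 remove [hpnl,izzd] add [ide,pgyr,mtq] -> 12 lines: ieast zdz bbs xxz ide pgyr mtq zvc xxnv ikaxn cvk ayr
Hunk 2: at line 4 remove [ide,pgyr] add [uqw,zjc] -> 12 lines: ieast zdz bbs xxz uqw zjc mtq zvc xxnv ikaxn cvk ayr
Hunk 3: at line 7 remove [zvc] add [phyte,rob] -> 13 lines: ieast zdz bbs xxz uqw zjc mtq phyte rob xxnv ikaxn cvk ayr
Hunk 4: at line 3 remove [xxz,uqw,zjc] add [gnuga] -> 11 lines: ieast zdz bbs gnuga mtq phyte rob xxnv ikaxn cvk ayr
Final line count: 11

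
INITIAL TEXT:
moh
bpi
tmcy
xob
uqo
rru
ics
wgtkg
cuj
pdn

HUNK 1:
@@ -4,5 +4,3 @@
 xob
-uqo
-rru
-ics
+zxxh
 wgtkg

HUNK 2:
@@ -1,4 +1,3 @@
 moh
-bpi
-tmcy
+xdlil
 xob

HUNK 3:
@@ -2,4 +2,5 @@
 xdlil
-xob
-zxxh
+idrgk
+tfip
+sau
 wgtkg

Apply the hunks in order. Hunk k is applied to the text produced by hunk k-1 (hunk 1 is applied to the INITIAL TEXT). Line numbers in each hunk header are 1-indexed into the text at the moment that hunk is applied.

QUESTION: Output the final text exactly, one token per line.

Hunk 1: at line 4 remove [uqo,rru,ics] add [zxxh] -> 8 lines: moh bpi tmcy xob zxxh wgtkg cuj pdn
Hunk 2: at line 1 remove [bpi,tmcy] add [xdlil] -> 7 lines: moh xdlil xob zxxh wgtkg cuj pdn
Hunk 3: at line 2 remove [xob,zxxh] add [idrgk,tfip,sau] -> 8 lines: moh xdlil idrgk tfip sau wgtkg cuj pdn

Answer: moh
xdlil
idrgk
tfip
sau
wgtkg
cuj
pdn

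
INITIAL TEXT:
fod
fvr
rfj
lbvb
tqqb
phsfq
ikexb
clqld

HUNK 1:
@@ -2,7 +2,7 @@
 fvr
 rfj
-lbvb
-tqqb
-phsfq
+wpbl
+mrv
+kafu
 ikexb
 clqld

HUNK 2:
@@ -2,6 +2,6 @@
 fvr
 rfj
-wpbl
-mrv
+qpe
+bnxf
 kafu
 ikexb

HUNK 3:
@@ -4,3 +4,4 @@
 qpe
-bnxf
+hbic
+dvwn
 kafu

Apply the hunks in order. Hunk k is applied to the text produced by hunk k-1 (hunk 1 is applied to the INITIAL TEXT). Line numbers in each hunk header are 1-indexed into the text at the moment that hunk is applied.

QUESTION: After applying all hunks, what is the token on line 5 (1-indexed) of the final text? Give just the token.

Hunk 1: at line 2 remove [lbvb,tqqb,phsfq] add [wpbl,mrv,kafu] -> 8 lines: fod fvr rfj wpbl mrv kafu ikexb clqld
Hunk 2: at line 2 remove [wpbl,mrv] add [qpe,bnxf] -> 8 lines: fod fvr rfj qpe bnxf kafu ikexb clqld
Hunk 3: at line 4 remove [bnxf] add [hbic,dvwn] -> 9 lines: fod fvr rfj qpe hbic dvwn kafu ikexb clqld
Final line 5: hbic

Answer: hbic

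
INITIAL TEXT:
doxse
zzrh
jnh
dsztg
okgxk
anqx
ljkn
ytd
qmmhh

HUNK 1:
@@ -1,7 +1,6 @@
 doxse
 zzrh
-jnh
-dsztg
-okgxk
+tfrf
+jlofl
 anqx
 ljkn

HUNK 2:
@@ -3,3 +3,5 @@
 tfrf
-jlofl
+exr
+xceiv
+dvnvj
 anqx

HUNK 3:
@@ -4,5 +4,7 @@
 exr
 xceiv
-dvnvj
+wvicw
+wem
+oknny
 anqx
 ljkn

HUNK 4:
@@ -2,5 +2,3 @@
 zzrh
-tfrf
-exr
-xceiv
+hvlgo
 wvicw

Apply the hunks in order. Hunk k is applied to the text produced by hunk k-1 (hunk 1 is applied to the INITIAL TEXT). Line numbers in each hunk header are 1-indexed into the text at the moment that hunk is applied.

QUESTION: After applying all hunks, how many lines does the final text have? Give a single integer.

Answer: 10

Derivation:
Hunk 1: at line 1 remove [jnh,dsztg,okgxk] add [tfrf,jlofl] -> 8 lines: doxse zzrh tfrf jlofl anqx ljkn ytd qmmhh
Hunk 2: at line 3 remove [jlofl] add [exr,xceiv,dvnvj] -> 10 lines: doxse zzrh tfrf exr xceiv dvnvj anqx ljkn ytd qmmhh
Hunk 3: at line 4 remove [dvnvj] add [wvicw,wem,oknny] -> 12 lines: doxse zzrh tfrf exr xceiv wvicw wem oknny anqx ljkn ytd qmmhh
Hunk 4: at line 2 remove [tfrf,exr,xceiv] add [hvlgo] -> 10 lines: doxse zzrh hvlgo wvicw wem oknny anqx ljkn ytd qmmhh
Final line count: 10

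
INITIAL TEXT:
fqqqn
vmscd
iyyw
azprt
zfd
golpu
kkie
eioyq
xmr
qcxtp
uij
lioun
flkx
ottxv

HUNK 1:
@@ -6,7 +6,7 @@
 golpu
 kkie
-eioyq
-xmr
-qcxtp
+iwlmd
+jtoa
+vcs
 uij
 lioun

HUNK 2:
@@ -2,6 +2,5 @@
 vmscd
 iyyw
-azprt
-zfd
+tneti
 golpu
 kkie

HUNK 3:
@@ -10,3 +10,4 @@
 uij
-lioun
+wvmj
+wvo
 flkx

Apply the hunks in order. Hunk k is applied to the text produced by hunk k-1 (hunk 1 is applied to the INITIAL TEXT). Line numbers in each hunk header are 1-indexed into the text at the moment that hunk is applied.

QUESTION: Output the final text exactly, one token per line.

Answer: fqqqn
vmscd
iyyw
tneti
golpu
kkie
iwlmd
jtoa
vcs
uij
wvmj
wvo
flkx
ottxv

Derivation:
Hunk 1: at line 6 remove [eioyq,xmr,qcxtp] add [iwlmd,jtoa,vcs] -> 14 lines: fqqqn vmscd iyyw azprt zfd golpu kkie iwlmd jtoa vcs uij lioun flkx ottxv
Hunk 2: at line 2 remove [azprt,zfd] add [tneti] -> 13 lines: fqqqn vmscd iyyw tneti golpu kkie iwlmd jtoa vcs uij lioun flkx ottxv
Hunk 3: at line 10 remove [lioun] add [wvmj,wvo] -> 14 lines: fqqqn vmscd iyyw tneti golpu kkie iwlmd jtoa vcs uij wvmj wvo flkx ottxv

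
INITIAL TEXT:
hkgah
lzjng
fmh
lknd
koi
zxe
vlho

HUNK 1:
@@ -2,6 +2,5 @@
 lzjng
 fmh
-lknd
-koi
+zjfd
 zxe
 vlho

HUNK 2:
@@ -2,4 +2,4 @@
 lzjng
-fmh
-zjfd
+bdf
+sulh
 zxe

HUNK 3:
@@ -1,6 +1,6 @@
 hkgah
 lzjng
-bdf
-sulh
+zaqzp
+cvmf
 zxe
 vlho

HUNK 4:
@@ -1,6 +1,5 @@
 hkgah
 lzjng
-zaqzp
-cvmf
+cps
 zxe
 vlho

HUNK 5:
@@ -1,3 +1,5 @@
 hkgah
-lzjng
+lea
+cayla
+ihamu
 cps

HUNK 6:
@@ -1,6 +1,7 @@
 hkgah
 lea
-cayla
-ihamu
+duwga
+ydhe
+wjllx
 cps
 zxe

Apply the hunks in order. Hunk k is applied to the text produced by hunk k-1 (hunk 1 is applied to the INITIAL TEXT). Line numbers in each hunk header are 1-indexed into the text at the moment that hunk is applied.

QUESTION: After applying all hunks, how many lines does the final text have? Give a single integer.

Hunk 1: at line 2 remove [lknd,koi] add [zjfd] -> 6 lines: hkgah lzjng fmh zjfd zxe vlho
Hunk 2: at line 2 remove [fmh,zjfd] add [bdf,sulh] -> 6 lines: hkgah lzjng bdf sulh zxe vlho
Hunk 3: at line 1 remove [bdf,sulh] add [zaqzp,cvmf] -> 6 lines: hkgah lzjng zaqzp cvmf zxe vlho
Hunk 4: at line 1 remove [zaqzp,cvmf] add [cps] -> 5 lines: hkgah lzjng cps zxe vlho
Hunk 5: at line 1 remove [lzjng] add [lea,cayla,ihamu] -> 7 lines: hkgah lea cayla ihamu cps zxe vlho
Hunk 6: at line 1 remove [cayla,ihamu] add [duwga,ydhe,wjllx] -> 8 lines: hkgah lea duwga ydhe wjllx cps zxe vlho
Final line count: 8

Answer: 8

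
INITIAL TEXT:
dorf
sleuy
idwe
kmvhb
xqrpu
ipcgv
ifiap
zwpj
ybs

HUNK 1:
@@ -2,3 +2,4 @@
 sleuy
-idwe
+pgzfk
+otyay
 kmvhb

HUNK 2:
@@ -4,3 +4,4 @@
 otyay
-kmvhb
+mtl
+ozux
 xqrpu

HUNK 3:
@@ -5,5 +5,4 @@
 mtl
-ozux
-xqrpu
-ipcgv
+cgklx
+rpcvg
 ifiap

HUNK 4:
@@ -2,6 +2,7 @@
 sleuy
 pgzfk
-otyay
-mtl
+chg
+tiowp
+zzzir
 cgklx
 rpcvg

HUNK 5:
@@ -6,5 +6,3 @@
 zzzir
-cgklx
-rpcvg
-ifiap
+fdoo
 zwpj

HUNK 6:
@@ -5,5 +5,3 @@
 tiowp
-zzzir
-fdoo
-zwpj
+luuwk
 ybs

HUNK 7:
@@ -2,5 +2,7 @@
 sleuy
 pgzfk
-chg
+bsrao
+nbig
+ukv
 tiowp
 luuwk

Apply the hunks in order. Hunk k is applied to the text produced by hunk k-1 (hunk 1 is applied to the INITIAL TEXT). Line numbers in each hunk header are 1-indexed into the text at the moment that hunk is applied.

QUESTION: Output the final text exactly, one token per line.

Hunk 1: at line 2 remove [idwe] add [pgzfk,otyay] -> 10 lines: dorf sleuy pgzfk otyay kmvhb xqrpu ipcgv ifiap zwpj ybs
Hunk 2: at line 4 remove [kmvhb] add [mtl,ozux] -> 11 lines: dorf sleuy pgzfk otyay mtl ozux xqrpu ipcgv ifiap zwpj ybs
Hunk 3: at line 5 remove [ozux,xqrpu,ipcgv] add [cgklx,rpcvg] -> 10 lines: dorf sleuy pgzfk otyay mtl cgklx rpcvg ifiap zwpj ybs
Hunk 4: at line 2 remove [otyay,mtl] add [chg,tiowp,zzzir] -> 11 lines: dorf sleuy pgzfk chg tiowp zzzir cgklx rpcvg ifiap zwpj ybs
Hunk 5: at line 6 remove [cgklx,rpcvg,ifiap] add [fdoo] -> 9 lines: dorf sleuy pgzfk chg tiowp zzzir fdoo zwpj ybs
Hunk 6: at line 5 remove [zzzir,fdoo,zwpj] add [luuwk] -> 7 lines: dorf sleuy pgzfk chg tiowp luuwk ybs
Hunk 7: at line 2 remove [chg] add [bsrao,nbig,ukv] -> 9 lines: dorf sleuy pgzfk bsrao nbig ukv tiowp luuwk ybs

Answer: dorf
sleuy
pgzfk
bsrao
nbig
ukv
tiowp
luuwk
ybs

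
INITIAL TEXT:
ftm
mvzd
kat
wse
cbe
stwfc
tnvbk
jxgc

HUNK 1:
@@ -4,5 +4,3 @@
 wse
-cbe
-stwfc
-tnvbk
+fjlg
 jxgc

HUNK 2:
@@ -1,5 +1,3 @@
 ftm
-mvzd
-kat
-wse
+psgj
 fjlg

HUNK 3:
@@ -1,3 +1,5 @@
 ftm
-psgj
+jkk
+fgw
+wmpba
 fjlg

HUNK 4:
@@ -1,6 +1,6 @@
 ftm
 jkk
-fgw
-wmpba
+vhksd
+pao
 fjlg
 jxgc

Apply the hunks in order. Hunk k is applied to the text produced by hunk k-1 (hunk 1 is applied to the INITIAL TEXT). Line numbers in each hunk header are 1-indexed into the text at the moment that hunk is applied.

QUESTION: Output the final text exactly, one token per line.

Hunk 1: at line 4 remove [cbe,stwfc,tnvbk] add [fjlg] -> 6 lines: ftm mvzd kat wse fjlg jxgc
Hunk 2: at line 1 remove [mvzd,kat,wse] add [psgj] -> 4 lines: ftm psgj fjlg jxgc
Hunk 3: at line 1 remove [psgj] add [jkk,fgw,wmpba] -> 6 lines: ftm jkk fgw wmpba fjlg jxgc
Hunk 4: at line 1 remove [fgw,wmpba] add [vhksd,pao] -> 6 lines: ftm jkk vhksd pao fjlg jxgc

Answer: ftm
jkk
vhksd
pao
fjlg
jxgc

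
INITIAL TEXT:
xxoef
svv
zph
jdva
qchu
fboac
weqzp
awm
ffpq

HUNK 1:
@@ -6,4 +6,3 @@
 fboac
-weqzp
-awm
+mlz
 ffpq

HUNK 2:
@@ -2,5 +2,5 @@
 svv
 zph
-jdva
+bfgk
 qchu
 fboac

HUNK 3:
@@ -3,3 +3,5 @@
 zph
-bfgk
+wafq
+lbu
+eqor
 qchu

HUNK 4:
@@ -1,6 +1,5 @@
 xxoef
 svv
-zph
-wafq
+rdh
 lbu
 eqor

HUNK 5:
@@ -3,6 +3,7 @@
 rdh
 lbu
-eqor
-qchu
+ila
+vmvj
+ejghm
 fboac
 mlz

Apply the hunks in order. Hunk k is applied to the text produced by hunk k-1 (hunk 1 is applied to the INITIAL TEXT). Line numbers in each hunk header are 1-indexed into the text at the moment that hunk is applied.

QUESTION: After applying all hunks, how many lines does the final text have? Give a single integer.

Answer: 10

Derivation:
Hunk 1: at line 6 remove [weqzp,awm] add [mlz] -> 8 lines: xxoef svv zph jdva qchu fboac mlz ffpq
Hunk 2: at line 2 remove [jdva] add [bfgk] -> 8 lines: xxoef svv zph bfgk qchu fboac mlz ffpq
Hunk 3: at line 3 remove [bfgk] add [wafq,lbu,eqor] -> 10 lines: xxoef svv zph wafq lbu eqor qchu fboac mlz ffpq
Hunk 4: at line 1 remove [zph,wafq] add [rdh] -> 9 lines: xxoef svv rdh lbu eqor qchu fboac mlz ffpq
Hunk 5: at line 3 remove [eqor,qchu] add [ila,vmvj,ejghm] -> 10 lines: xxoef svv rdh lbu ila vmvj ejghm fboac mlz ffpq
Final line count: 10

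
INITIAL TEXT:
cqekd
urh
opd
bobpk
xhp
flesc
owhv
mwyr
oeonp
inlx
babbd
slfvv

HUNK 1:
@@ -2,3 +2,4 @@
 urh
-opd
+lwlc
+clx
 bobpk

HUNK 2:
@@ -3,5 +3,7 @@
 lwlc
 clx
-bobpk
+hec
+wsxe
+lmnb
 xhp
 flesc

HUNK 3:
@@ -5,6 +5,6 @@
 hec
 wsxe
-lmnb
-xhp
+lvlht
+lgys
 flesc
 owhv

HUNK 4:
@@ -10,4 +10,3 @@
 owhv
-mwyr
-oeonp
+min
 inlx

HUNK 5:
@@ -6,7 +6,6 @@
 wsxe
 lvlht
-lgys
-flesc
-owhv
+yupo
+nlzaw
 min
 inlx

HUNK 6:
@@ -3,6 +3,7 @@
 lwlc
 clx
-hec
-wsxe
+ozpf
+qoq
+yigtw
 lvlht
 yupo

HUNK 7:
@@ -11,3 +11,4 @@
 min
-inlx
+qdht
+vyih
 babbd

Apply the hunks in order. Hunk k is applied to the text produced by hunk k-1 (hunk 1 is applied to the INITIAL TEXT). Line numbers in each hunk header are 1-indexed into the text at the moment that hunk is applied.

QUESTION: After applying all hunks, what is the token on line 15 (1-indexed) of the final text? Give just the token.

Answer: slfvv

Derivation:
Hunk 1: at line 2 remove [opd] add [lwlc,clx] -> 13 lines: cqekd urh lwlc clx bobpk xhp flesc owhv mwyr oeonp inlx babbd slfvv
Hunk 2: at line 3 remove [bobpk] add [hec,wsxe,lmnb] -> 15 lines: cqekd urh lwlc clx hec wsxe lmnb xhp flesc owhv mwyr oeonp inlx babbd slfvv
Hunk 3: at line 5 remove [lmnb,xhp] add [lvlht,lgys] -> 15 lines: cqekd urh lwlc clx hec wsxe lvlht lgys flesc owhv mwyr oeonp inlx babbd slfvv
Hunk 4: at line 10 remove [mwyr,oeonp] add [min] -> 14 lines: cqekd urh lwlc clx hec wsxe lvlht lgys flesc owhv min inlx babbd slfvv
Hunk 5: at line 6 remove [lgys,flesc,owhv] add [yupo,nlzaw] -> 13 lines: cqekd urh lwlc clx hec wsxe lvlht yupo nlzaw min inlx babbd slfvv
Hunk 6: at line 3 remove [hec,wsxe] add [ozpf,qoq,yigtw] -> 14 lines: cqekd urh lwlc clx ozpf qoq yigtw lvlht yupo nlzaw min inlx babbd slfvv
Hunk 7: at line 11 remove [inlx] add [qdht,vyih] -> 15 lines: cqekd urh lwlc clx ozpf qoq yigtw lvlht yupo nlzaw min qdht vyih babbd slfvv
Final line 15: slfvv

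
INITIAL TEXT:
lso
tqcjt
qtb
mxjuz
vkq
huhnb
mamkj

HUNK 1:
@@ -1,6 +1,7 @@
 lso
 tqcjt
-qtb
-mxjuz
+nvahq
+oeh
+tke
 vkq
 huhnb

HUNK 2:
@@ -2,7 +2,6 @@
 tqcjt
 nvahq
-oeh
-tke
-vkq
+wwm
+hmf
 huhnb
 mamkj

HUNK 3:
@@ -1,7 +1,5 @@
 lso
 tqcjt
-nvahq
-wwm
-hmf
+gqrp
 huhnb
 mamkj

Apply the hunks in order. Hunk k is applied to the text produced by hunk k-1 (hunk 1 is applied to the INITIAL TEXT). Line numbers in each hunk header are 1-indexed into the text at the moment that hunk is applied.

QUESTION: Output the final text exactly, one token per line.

Hunk 1: at line 1 remove [qtb,mxjuz] add [nvahq,oeh,tke] -> 8 lines: lso tqcjt nvahq oeh tke vkq huhnb mamkj
Hunk 2: at line 2 remove [oeh,tke,vkq] add [wwm,hmf] -> 7 lines: lso tqcjt nvahq wwm hmf huhnb mamkj
Hunk 3: at line 1 remove [nvahq,wwm,hmf] add [gqrp] -> 5 lines: lso tqcjt gqrp huhnb mamkj

Answer: lso
tqcjt
gqrp
huhnb
mamkj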